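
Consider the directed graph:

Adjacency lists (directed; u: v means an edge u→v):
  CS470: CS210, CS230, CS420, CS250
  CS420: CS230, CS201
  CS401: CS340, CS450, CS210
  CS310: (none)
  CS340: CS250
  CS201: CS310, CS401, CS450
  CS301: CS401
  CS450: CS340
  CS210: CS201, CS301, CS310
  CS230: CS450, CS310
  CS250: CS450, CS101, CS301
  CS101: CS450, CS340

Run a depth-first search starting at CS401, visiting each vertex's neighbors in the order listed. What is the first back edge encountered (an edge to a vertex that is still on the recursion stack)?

CS450→CS340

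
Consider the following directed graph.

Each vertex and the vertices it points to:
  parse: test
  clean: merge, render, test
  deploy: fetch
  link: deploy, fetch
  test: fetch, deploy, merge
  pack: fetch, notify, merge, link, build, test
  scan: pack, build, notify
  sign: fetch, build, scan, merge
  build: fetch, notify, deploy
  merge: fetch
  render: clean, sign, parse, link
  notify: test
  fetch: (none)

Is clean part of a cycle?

Yes

clean is on a cycle iff clean can reach itself via ≥1 edge.
clean → render → clean — yes.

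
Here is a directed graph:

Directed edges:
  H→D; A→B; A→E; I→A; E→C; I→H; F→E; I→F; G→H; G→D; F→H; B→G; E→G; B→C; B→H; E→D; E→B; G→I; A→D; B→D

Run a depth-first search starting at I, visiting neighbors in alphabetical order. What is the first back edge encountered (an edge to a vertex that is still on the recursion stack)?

G→I

DFS from I (visiting neighbors in alphabetical order); mark gray on enter, black on exit:
I gray
  A gray
    B gray
      C gray
      C black
      D gray
      D black
      G gray
        G→D: D black — skip
        H gray
          H→D: D black — skip
        H black
        G→I: I is gray → back edge
First back edge: G → I.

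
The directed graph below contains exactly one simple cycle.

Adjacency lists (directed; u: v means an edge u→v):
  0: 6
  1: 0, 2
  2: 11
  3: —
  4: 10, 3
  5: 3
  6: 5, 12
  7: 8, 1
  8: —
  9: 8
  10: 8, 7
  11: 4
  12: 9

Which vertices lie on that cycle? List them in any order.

DFS with gray/black marking from 1:
1 gray
  0 gray
    6 gray
      5 gray
        3 gray
        3 black
      5 black
      12 gray
        9 gray
          8 gray
          8 black
        9 black
      12 black
    6 black
  0 black
  2 gray
    11 gray
      4 gray
        10 gray
          10→8: 8 black — skip
          7 gray
            7→8: 8 black — skip
            7→1: 1 is gray → back edge
Back edge closes the cycle 1 → 2 → 11 → 4 → 10 → 7 → 1; its vertices are {1, 2, 4, 7, 10, 11}.

1, 2, 4, 7, 10, 11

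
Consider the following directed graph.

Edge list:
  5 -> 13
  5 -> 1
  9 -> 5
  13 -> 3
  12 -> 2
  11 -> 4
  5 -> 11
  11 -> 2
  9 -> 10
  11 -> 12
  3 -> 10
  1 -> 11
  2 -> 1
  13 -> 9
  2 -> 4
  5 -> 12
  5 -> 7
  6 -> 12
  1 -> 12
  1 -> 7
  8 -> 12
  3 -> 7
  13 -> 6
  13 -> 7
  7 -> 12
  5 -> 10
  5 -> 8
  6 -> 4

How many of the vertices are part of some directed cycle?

A vertex is on a directed cycle iff it belongs to a strongly connected component of size ≥ 2 (or has a self-loop).
The vertices on cycles are {1, 2, 5, 7, 9, 11, 12, 13} — 8 in total.

8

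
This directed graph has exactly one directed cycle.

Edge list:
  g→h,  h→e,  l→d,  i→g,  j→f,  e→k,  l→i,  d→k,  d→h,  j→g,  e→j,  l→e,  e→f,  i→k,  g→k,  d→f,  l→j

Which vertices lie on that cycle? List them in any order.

DFS with gray/black marking from e:
e gray
  k gray
  k black
  j gray
    f gray
    f black
    g gray
      h gray
        h→e: e is gray → back edge
Back edge closes the cycle e → j → g → h → e; its vertices are {e, g, h, j}.

e, g, h, j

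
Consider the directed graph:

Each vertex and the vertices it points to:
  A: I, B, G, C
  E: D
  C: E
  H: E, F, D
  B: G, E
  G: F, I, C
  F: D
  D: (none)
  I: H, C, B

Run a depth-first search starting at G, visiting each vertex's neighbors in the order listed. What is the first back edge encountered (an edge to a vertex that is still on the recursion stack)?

B→G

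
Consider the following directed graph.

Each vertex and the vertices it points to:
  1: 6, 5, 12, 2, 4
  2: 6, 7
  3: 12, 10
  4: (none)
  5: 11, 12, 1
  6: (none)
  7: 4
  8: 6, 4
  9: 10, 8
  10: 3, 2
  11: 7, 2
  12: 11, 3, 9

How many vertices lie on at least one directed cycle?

6

A vertex is on a directed cycle iff it belongs to a strongly connected component of size ≥ 2 (or has a self-loop).
The vertices on cycles are {1, 3, 5, 9, 10, 12} — 6 in total.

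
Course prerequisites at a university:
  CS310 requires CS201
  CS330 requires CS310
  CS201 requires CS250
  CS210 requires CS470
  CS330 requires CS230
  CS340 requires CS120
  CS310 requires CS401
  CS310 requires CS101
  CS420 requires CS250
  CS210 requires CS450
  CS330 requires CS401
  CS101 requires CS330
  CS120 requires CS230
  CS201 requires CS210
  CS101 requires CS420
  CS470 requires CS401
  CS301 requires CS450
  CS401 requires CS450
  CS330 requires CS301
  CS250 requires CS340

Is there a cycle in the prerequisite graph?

DFS with white/gray/black marking, starting from CS470:
CS470 gray
  CS401 gray
    CS450 gray
    CS450 black
  CS401 black
CS470 black
CS301 gray
  CS301→CS450: CS450 black — skip
CS301 black
CS250 gray
  CS340 gray
    CS120 gray
      CS230 gray
      CS230 black
    CS120 black
  CS340 black
CS250 black
CS201 gray
  CS210 gray
    CS210→CS450: CS450 black — skip
    CS210→CS470: CS470 black — skip
  CS210 black
  CS201→CS250: CS250 black — skip
CS201 black
CS330 gray
  CS330→CS401: CS401 black — skip
  CS310 gray
    CS310→CS201: CS201 black — skip
    CS310→CS401: CS401 black — skip
    CS101 gray
      CS420 gray
        CS420→CS250: CS250 black — skip
      CS420 black
      CS101→CS330: CS330 is gray → back edge
Back edge found, so a cycle exists: CS330 → CS310 → CS101 → CS330.

Yes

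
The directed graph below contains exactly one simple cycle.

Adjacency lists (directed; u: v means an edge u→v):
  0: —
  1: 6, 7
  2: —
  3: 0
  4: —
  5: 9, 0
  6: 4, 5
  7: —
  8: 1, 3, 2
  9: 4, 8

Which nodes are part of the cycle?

1, 5, 6, 8, 9

DFS with gray/black marking from 8:
8 gray
  1 gray
    6 gray
      4 gray
      4 black
      5 gray
        9 gray
          9→4: 4 black — skip
          9→8: 8 is gray → back edge
Back edge closes the cycle 8 → 1 → 6 → 5 → 9 → 8; its vertices are {1, 5, 6, 8, 9}.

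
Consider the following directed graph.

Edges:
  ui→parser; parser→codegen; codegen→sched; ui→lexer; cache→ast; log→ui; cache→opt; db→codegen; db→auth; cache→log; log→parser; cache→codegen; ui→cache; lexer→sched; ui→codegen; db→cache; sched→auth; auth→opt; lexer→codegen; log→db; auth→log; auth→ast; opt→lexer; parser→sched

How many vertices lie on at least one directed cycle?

10

A vertex is on a directed cycle iff it belongs to a strongly connected component of size ≥ 2 (or has a self-loop).
The vertices on cycles are {db, ui, log, opt, auth, cache, lexer, sched, parser, codegen} — 10 in total.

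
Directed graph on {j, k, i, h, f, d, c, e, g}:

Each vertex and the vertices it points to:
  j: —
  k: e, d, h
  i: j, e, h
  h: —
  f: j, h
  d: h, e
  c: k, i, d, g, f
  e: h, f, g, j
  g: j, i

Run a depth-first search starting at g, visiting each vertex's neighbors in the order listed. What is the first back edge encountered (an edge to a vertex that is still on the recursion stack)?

DFS from g (visiting each vertex's neighbors in the order listed); mark gray on enter, black on exit:
g gray
  j gray
  j black
  i gray
    i→j: j black — skip
    e gray
      h gray
      h black
      f gray
        f→j: j black — skip
        f→h: h black — skip
      f black
      e→g: g is gray → back edge
First back edge: e → g.

e->g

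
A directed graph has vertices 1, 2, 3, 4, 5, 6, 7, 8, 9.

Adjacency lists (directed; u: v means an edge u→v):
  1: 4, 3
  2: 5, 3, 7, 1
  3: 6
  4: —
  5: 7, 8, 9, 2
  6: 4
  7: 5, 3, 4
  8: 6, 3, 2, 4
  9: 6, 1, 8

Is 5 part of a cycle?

5 is on a cycle iff 5 can reach itself via ≥1 edge.
5 → 7 → 5 — yes.

Yes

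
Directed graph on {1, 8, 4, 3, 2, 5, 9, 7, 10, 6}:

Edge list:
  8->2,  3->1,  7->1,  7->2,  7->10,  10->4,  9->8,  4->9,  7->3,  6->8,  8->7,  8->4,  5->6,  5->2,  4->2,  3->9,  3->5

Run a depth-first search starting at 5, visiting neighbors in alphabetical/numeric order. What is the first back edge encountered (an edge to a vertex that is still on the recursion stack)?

9->8

DFS from 5 (visiting neighbors in alphabetical/numeric order); mark gray on enter, black on exit:
5 gray
  2 gray
  2 black
  6 gray
    8 gray
      8→2: 2 black — skip
      4 gray
        4→2: 2 black — skip
        9 gray
          9→8: 8 is gray → back edge
First back edge: 9 → 8.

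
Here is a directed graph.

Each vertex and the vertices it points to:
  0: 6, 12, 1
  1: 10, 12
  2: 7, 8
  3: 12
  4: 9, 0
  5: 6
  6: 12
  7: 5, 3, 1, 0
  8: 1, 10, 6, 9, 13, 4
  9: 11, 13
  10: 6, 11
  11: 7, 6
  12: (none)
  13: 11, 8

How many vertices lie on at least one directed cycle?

9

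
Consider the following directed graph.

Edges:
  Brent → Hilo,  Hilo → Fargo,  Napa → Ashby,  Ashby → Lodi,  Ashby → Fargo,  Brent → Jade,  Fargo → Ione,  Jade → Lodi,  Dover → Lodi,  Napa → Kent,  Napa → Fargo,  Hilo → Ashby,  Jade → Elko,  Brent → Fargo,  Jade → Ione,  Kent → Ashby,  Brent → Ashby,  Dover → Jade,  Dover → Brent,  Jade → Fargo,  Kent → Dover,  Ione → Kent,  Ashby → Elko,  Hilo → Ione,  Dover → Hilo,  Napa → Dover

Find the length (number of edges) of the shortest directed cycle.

4

For each vertex v, BFS finds the shortest path from v back to v.
The shortest such closed walk is Dover → Jade → Ione → Kent → Dover, length 4.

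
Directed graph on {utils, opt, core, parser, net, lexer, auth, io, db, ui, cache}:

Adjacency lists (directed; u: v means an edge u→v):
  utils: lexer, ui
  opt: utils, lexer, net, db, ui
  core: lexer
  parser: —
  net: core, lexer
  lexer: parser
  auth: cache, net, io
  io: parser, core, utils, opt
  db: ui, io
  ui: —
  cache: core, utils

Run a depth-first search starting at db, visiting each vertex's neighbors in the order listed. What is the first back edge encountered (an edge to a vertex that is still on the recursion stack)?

DFS from db (visiting each vertex's neighbors in the order listed); mark gray on enter, black on exit:
db gray
  ui gray
  ui black
  io gray
    parser gray
    parser black
    core gray
      lexer gray
        lexer→parser: parser black — skip
      lexer black
    core black
    utils gray
      utils→lexer: lexer black — skip
      utils→ui: ui black — skip
    utils black
    opt gray
      opt→utils: utils black — skip
      opt→lexer: lexer black — skip
      net gray
        net→core: core black — skip
        net→lexer: lexer black — skip
      net black
      opt→db: db is gray → back edge
First back edge: opt → db.

opt→db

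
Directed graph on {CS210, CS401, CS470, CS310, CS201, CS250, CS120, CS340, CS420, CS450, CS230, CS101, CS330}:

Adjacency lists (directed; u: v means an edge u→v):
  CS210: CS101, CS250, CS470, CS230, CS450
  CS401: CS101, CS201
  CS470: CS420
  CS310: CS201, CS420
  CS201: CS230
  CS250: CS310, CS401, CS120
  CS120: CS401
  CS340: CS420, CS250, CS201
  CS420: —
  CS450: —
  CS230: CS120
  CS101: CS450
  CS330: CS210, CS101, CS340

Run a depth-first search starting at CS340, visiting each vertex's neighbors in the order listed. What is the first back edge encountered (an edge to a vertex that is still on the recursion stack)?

DFS from CS340 (visiting each vertex's neighbors in the order listed); mark gray on enter, black on exit:
CS340 gray
  CS420 gray
  CS420 black
  CS250 gray
    CS310 gray
      CS201 gray
        CS230 gray
          CS120 gray
            CS401 gray
              CS101 gray
                CS450 gray
                CS450 black
              CS101 black
              CS401→CS201: CS201 is gray → back edge
First back edge: CS401 → CS201.

CS401→CS201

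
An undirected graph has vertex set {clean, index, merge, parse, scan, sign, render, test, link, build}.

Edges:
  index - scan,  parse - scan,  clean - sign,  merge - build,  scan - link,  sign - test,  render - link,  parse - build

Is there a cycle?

No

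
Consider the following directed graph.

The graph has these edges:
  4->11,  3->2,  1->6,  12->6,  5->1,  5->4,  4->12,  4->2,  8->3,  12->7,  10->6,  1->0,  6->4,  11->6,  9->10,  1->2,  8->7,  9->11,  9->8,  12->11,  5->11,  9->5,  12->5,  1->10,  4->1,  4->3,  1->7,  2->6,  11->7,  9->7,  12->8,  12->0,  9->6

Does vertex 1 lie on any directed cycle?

Yes

1 is on a cycle iff 1 can reach itself via ≥1 edge.
1 → 6 → 4 → 1 — yes.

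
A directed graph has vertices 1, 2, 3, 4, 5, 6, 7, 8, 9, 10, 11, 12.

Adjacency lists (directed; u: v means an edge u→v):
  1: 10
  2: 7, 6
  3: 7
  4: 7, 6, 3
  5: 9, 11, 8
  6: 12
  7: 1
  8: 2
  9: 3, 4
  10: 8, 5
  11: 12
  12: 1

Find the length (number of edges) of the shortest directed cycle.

5

For each vertex v, BFS finds the shortest path from v back to v.
The shortest such closed walk is 10 → 8 → 2 → 7 → 1 → 10, length 5.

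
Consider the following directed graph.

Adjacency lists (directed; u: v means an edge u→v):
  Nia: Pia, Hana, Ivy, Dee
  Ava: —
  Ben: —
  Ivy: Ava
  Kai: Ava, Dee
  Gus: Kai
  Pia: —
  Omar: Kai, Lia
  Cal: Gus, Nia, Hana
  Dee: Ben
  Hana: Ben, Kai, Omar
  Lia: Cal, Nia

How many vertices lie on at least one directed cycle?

5

A vertex is on a directed cycle iff it belongs to a strongly connected component of size ≥ 2 (or has a self-loop).
The vertices on cycles are {Cal, Lia, Nia, Hana, Omar} — 5 in total.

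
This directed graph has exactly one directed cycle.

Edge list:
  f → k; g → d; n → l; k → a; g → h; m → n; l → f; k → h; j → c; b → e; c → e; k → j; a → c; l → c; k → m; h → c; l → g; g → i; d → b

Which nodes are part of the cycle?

f, k, l, m, n

DFS with gray/black marking from n:
n gray
  l gray
    g gray
      d gray
        b gray
          e gray
          e black
        b black
      d black
      i gray
      i black
      h gray
        c gray
          c→e: e black — skip
        c black
      h black
    g black
    f gray
      k gray
        k→h: h black — skip
        a gray
          a→c: c black — skip
        a black
        m gray
          m→n: n is gray → back edge
Back edge closes the cycle n → l → f → k → m → n; its vertices are {f, k, l, m, n}.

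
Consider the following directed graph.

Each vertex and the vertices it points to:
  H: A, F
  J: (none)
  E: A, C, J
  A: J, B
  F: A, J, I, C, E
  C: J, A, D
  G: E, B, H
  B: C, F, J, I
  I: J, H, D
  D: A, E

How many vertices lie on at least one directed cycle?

8

A vertex is on a directed cycle iff it belongs to a strongly connected component of size ≥ 2 (or has a self-loop).
The vertices on cycles are {A, B, C, D, E, F, H, I} — 8 in total.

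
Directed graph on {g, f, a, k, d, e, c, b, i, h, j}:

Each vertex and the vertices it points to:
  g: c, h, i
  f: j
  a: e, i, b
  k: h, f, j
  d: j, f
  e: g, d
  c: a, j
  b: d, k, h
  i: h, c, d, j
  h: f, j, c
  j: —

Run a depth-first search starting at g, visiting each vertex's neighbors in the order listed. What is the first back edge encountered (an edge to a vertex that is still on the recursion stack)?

e→g

DFS from g (visiting each vertex's neighbors in the order listed); mark gray on enter, black on exit:
g gray
  c gray
    a gray
      e gray
        e→g: g is gray → back edge
First back edge: e → g.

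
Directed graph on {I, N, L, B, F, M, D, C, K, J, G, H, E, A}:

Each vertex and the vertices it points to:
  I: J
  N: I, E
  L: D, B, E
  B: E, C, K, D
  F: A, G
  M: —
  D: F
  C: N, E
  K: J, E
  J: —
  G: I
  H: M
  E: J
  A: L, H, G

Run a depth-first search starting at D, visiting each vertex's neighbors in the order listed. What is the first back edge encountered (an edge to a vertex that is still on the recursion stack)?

L->D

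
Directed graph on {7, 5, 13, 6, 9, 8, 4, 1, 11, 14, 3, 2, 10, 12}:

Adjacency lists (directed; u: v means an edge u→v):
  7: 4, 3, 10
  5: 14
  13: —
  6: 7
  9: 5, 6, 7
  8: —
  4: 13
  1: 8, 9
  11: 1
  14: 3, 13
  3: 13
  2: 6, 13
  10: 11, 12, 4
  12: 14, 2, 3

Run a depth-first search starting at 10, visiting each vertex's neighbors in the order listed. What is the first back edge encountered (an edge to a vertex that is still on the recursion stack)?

7→10

DFS from 10 (visiting each vertex's neighbors in the order listed); mark gray on enter, black on exit:
10 gray
  11 gray
    1 gray
      8 gray
      8 black
      9 gray
        5 gray
          14 gray
            3 gray
              13 gray
              13 black
            3 black
            14→13: 13 black — skip
          14 black
        5 black
        6 gray
          7 gray
            4 gray
              4→13: 13 black — skip
            4 black
            7→3: 3 black — skip
            7→10: 10 is gray → back edge
First back edge: 7 → 10.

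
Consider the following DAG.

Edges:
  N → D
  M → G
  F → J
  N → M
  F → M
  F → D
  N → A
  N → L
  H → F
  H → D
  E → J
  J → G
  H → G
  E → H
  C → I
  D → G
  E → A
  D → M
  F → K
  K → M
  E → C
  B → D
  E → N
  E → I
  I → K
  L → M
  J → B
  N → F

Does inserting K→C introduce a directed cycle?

Yes

Adding K→C creates a cycle iff C can already reach K.
Path from C: C → I → K.
So C → … → K → C is a cycle.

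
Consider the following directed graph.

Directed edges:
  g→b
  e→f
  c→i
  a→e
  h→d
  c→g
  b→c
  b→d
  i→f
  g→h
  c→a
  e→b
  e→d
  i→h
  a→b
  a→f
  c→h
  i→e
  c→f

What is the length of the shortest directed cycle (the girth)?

For each vertex v, BFS finds the shortest path from v back to v.
The shortest such closed walk is c → g → b → c, length 3.

3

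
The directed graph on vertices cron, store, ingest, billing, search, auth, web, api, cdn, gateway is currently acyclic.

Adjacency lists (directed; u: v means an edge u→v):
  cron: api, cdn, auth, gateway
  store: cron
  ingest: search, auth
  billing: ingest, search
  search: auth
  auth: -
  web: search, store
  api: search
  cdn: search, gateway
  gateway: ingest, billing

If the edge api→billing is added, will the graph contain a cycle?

Adding api→billing creates a cycle iff billing can already reach api.
Explore from billing: no path reaches api. The graph stays acyclic.

No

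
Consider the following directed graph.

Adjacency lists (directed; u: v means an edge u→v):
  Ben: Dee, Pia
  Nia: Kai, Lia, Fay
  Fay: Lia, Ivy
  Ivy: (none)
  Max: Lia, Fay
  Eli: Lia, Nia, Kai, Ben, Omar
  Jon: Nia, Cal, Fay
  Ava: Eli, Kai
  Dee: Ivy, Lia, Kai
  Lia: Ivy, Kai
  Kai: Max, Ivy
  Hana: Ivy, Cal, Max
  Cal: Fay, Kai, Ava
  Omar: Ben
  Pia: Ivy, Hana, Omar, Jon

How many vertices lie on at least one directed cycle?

12

A vertex is on a directed cycle iff it belongs to a strongly connected component of size ≥ 2 (or has a self-loop).
The vertices on cycles are {Ava, Ben, Cal, Eli, Fay, Jon, Kai, Lia, Max, Pia, Hana, Omar} — 12 in total.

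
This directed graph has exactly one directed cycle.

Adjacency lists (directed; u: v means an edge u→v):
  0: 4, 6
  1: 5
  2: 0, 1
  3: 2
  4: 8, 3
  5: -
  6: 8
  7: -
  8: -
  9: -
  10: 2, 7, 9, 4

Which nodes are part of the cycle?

0, 2, 3, 4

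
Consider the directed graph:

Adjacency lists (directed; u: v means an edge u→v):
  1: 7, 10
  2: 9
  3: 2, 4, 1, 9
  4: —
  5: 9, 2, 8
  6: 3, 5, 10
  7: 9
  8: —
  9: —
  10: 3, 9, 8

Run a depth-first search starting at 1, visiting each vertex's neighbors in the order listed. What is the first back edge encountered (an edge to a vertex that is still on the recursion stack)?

DFS from 1 (visiting each vertex's neighbors in the order listed); mark gray on enter, black on exit:
1 gray
  7 gray
    9 gray
    9 black
  7 black
  10 gray
    3 gray
      2 gray
        2→9: 9 black — skip
      2 black
      4 gray
      4 black
      3→1: 1 is gray → back edge
First back edge: 3 → 1.

3->1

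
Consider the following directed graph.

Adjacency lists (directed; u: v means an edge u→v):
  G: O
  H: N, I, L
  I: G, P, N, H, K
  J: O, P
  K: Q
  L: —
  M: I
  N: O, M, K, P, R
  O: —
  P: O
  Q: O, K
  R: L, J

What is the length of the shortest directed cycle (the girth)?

2

For each vertex v, BFS finds the shortest path from v back to v.
The shortest such closed walk is H → I → H, length 2.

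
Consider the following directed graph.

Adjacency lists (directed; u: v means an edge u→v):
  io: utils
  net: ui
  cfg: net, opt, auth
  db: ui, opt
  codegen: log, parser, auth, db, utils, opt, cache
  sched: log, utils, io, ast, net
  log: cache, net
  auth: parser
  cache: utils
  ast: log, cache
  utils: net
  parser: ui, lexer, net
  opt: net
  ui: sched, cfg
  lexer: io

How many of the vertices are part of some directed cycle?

A vertex is on a directed cycle iff it belongs to a strongly connected component of size ≥ 2 (or has a self-loop).
The vertices on cycles are {io, ui, ast, cfg, log, net, opt, auth, cache, lexer, sched, utils, parser} — 13 in total.

13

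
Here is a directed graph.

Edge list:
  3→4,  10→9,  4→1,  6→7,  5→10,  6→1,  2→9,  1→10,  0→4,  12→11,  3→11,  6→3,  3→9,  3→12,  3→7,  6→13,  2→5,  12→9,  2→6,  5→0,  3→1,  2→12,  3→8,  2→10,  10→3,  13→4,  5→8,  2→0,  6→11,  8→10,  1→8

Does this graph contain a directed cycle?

DFS with white/gray/black marking, starting from 11:
11 gray
11 black
0 gray
  4 gray
    1 gray
      10 gray
        3 gray
          3→1: 1 is gray → back edge
Back edge found, so a cycle exists: 1 → 10 → 3 → 1.

Yes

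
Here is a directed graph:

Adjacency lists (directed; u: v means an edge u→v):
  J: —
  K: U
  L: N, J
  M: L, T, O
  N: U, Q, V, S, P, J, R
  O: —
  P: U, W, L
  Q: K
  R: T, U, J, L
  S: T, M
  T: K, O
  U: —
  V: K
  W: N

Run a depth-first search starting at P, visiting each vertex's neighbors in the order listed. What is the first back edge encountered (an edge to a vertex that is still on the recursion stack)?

DFS from P (visiting each vertex's neighbors in the order listed); mark gray on enter, black on exit:
P gray
  U gray
  U black
  W gray
    N gray
      N→U: U black — skip
      Q gray
        K gray
          K→U: U black — skip
        K black
      Q black
      V gray
        V→K: K black — skip
      V black
      S gray
        T gray
          T→K: K black — skip
          O gray
          O black
        T black
        M gray
          L gray
            L→N: N is gray → back edge
First back edge: L → N.

L->N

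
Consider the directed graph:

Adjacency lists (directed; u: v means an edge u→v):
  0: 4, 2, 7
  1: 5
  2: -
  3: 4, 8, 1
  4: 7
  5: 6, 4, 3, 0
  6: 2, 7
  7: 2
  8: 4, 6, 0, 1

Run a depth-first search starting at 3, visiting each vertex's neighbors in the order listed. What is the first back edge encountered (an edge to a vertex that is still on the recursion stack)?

5→3

DFS from 3 (visiting each vertex's neighbors in the order listed); mark gray on enter, black on exit:
3 gray
  4 gray
    7 gray
      2 gray
      2 black
    7 black
  4 black
  8 gray
    8→4: 4 black — skip
    6 gray
      6→2: 2 black — skip
      6→7: 7 black — skip
    6 black
    0 gray
      0→4: 4 black — skip
      0→2: 2 black — skip
      0→7: 7 black — skip
    0 black
    1 gray
      5 gray
        5→6: 6 black — skip
        5→4: 4 black — skip
        5→3: 3 is gray → back edge
First back edge: 5 → 3.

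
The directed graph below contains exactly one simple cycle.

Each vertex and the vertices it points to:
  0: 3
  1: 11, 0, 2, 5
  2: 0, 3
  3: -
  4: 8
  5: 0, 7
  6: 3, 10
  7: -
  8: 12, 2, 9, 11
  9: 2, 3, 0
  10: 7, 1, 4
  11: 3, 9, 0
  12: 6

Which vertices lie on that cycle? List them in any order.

4, 6, 8, 10, 12

DFS with gray/black marking from 10:
10 gray
  7 gray
  7 black
  1 gray
    11 gray
      3 gray
      3 black
      9 gray
        2 gray
          0 gray
            0→3: 3 black — skip
          0 black
          2→3: 3 black — skip
        2 black
        9→3: 3 black — skip
        9→0: 0 black — skip
      9 black
      11→0: 0 black — skip
    11 black
    1→0: 0 black — skip
    1→2: 2 black — skip
    5 gray
      5→0: 0 black — skip
      5→7: 7 black — skip
    5 black
  1 black
  4 gray
    8 gray
      12 gray
        6 gray
          6→3: 3 black — skip
          6→10: 10 is gray → back edge
Back edge closes the cycle 10 → 4 → 8 → 12 → 6 → 10; its vertices are {4, 6, 8, 10, 12}.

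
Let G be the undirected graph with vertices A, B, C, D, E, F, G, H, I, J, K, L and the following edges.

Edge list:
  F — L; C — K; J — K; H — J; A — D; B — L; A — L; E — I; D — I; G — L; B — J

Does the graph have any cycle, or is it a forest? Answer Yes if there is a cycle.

No

DFS, tracking each vertex's parent; an edge to a visited non-parent vertex closes a cycle.
Start from A:
visit A (parent –)
  visit L (parent A)
    visit F (parent L)
      F–L: parent, skip
    visit G (parent L)
      G–L: parent, skip
    L–A: parent, skip
    visit B (parent L)
      B–L: parent, skip
      visit J (parent B)
        visit K (parent J)
          K–J: parent, skip
          visit C (parent K)
            C–K: parent, skip
        J–B: parent, skip
        visit H (parent J)
          H–J: parent, skip
  visit D (parent A)
    D–A: parent, skip
    visit I (parent D)
      I–D: parent, skip
      visit E (parent I)
        E–I: parent, skip
No non-parent visited neighbor found — the graph is a forest.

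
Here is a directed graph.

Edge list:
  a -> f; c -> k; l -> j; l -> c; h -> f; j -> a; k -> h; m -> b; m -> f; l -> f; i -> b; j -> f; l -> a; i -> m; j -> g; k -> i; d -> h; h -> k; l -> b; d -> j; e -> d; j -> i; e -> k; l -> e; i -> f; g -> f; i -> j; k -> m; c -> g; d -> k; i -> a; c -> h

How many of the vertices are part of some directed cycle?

A vertex is on a directed cycle iff it belongs to a strongly connected component of size ≥ 2 (or has a self-loop).
The vertices on cycles are {h, i, j, k} — 4 in total.

4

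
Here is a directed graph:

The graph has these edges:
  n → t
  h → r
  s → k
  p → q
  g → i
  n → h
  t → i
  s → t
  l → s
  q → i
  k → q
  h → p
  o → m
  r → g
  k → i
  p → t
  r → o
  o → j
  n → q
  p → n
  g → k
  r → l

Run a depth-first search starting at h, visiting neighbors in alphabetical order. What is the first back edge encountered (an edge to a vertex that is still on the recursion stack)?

DFS from h (visiting neighbors in alphabetical order); mark gray on enter, black on exit:
h gray
  p gray
    n gray
      n→h: h is gray → back edge
First back edge: n → h.

n→h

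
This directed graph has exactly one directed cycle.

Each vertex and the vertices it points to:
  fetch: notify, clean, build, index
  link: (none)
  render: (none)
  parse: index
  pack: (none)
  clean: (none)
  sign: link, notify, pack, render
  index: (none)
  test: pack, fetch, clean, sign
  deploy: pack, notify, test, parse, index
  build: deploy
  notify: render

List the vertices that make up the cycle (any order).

test, build, fetch, deploy

DFS with gray/black marking from deploy:
deploy gray
  pack gray
  pack black
  notify gray
    render gray
    render black
  notify black
  test gray
    test→pack: pack black — skip
    fetch gray
      fetch→notify: notify black — skip
      clean gray
      clean black
      build gray
        build→deploy: deploy is gray → back edge
Back edge closes the cycle deploy → test → fetch → build → deploy; its vertices are {test, build, fetch, deploy}.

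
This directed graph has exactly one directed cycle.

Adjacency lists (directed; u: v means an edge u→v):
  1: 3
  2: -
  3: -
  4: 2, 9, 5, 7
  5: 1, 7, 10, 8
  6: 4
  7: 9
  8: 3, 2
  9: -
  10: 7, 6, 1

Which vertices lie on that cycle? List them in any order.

4, 5, 6, 10

DFS with gray/black marking from 5:
5 gray
  1 gray
    3 gray
    3 black
  1 black
  7 gray
    9 gray
    9 black
  7 black
  10 gray
    10→7: 7 black — skip
    6 gray
      4 gray
        2 gray
        2 black
        4→9: 9 black — skip
        4→5: 5 is gray → back edge
Back edge closes the cycle 5 → 10 → 6 → 4 → 5; its vertices are {4, 5, 6, 10}.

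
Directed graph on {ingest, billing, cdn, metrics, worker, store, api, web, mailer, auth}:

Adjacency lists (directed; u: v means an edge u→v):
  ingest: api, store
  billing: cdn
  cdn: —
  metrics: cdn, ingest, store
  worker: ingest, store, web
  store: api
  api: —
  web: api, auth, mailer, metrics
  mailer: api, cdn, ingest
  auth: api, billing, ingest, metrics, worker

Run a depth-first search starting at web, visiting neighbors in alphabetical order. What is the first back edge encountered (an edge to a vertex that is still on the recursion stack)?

worker->web

DFS from web (visiting neighbors in alphabetical order); mark gray on enter, black on exit:
web gray
  api gray
  api black
  auth gray
    auth→api: api black — skip
    billing gray
      cdn gray
      cdn black
    billing black
    ingest gray
      ingest→api: api black — skip
      store gray
        store→api: api black — skip
      store black
    ingest black
    metrics gray
      metrics→cdn: cdn black — skip
      metrics→ingest: ingest black — skip
      metrics→store: store black — skip
    metrics black
    worker gray
      worker→ingest: ingest black — skip
      worker→store: store black — skip
      worker→web: web is gray → back edge
First back edge: worker → web.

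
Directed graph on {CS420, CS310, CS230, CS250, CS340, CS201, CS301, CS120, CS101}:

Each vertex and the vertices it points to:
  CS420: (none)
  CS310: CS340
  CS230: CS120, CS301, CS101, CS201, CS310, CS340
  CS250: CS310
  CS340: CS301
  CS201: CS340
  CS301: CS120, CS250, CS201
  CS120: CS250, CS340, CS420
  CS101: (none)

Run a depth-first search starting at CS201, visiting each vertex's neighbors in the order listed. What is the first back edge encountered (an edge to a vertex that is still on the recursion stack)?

CS310→CS340

DFS from CS201 (visiting each vertex's neighbors in the order listed); mark gray on enter, black on exit:
CS201 gray
  CS340 gray
    CS301 gray
      CS120 gray
        CS250 gray
          CS310 gray
            CS310→CS340: CS340 is gray → back edge
First back edge: CS310 → CS340.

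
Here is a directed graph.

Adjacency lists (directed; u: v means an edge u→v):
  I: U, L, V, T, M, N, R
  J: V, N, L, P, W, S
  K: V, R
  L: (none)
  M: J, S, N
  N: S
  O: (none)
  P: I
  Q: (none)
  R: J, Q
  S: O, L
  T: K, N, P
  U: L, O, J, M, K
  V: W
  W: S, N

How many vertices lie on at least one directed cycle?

A vertex is on a directed cycle iff it belongs to a strongly connected component of size ≥ 2 (or has a self-loop).
The vertices on cycles are {I, J, K, M, P, R, T, U} — 8 in total.

8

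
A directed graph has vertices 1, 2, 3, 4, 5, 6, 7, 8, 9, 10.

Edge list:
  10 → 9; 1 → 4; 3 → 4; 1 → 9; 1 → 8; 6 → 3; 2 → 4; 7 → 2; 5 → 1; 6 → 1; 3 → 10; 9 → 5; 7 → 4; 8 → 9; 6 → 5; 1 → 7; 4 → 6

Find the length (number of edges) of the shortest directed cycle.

3

For each vertex v, BFS finds the shortest path from v back to v.
The shortest such closed walk is 6 → 3 → 4 → 6, length 3.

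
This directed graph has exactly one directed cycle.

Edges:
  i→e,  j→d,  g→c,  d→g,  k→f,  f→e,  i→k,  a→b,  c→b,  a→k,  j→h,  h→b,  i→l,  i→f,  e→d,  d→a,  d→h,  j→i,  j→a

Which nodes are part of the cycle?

a, d, e, f, k

DFS with gray/black marking from d:
d gray
  h gray
    b gray
    b black
  h black
  g gray
    c gray
      c→b: b black — skip
    c black
  g black
  a gray
    a→b: b black — skip
    k gray
      f gray
        e gray
          e→d: d is gray → back edge
Back edge closes the cycle d → a → k → f → e → d; its vertices are {a, d, e, f, k}.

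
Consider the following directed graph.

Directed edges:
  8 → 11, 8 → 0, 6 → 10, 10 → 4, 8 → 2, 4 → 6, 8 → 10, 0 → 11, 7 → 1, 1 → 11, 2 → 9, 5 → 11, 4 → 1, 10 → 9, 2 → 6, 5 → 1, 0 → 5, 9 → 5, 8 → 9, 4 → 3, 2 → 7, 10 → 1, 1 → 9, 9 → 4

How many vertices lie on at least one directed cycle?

6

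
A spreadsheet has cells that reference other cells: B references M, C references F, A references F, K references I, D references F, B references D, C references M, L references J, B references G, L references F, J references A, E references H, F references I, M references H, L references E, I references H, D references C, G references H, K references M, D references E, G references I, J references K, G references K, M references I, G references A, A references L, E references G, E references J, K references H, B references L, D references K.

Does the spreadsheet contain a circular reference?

Yes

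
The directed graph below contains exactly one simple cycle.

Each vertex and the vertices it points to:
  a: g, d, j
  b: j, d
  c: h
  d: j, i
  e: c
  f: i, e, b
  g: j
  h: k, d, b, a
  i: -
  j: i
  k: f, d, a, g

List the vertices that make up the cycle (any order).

c, e, f, h, k

DFS with gray/black marking from h:
h gray
  k gray
    f gray
      i gray
      i black
      e gray
        c gray
          c→h: h is gray → back edge
Back edge closes the cycle h → k → f → e → c → h; its vertices are {c, e, f, h, k}.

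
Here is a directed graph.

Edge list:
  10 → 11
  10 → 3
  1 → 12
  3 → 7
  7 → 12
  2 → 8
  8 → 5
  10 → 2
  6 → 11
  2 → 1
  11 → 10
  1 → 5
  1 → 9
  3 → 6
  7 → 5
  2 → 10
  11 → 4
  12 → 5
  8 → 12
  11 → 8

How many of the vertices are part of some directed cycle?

5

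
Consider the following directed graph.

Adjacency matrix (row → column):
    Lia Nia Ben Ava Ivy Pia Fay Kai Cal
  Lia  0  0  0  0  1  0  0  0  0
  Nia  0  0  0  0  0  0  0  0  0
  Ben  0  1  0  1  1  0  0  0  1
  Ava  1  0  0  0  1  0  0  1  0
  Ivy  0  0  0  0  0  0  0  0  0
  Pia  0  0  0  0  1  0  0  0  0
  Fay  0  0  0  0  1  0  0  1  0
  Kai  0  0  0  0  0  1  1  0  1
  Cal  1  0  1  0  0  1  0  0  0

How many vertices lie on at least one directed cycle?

A vertex is on a directed cycle iff it belongs to a strongly connected component of size ≥ 2 (or has a self-loop).
The vertices on cycles are {Ava, Ben, Cal, Fay, Kai} — 5 in total.

5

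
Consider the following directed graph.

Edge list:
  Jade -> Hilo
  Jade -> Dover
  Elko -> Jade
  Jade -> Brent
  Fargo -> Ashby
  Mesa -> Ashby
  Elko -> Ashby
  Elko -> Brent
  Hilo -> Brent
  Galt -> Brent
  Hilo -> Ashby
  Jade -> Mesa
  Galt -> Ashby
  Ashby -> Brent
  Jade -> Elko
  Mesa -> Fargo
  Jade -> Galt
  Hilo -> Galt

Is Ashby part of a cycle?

No

Ashby lies on a cycle iff there is a path from Ashby back to itself.
Exploring from Ashby, it never reaches itself; equivalently, its strongly connected component is a singleton.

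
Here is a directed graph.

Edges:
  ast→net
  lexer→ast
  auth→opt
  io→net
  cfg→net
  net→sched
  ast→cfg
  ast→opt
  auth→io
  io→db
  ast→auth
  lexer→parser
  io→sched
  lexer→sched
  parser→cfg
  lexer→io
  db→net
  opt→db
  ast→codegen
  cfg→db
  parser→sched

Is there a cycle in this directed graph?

No

DFS with white/gray/black marking, starting from opt:
opt gray
  db gray
    net gray
      sched gray
      sched black
    net black
  db black
opt black
cfg gray
  cfg→db: db black — skip
  cfg→net: net black — skip
cfg black
ast gray
  ast→cfg: cfg black — skip
  auth gray
    io gray
      io→db: db black — skip
      io→sched: sched black — skip
      io→net: net black — skip
    io black
    auth→opt: opt black — skip
  auth black
  ast→opt: opt black — skip
  ast→net: net black — skip
  codegen gray
  codegen black
ast black
parser gray
  parser→sched: sched black — skip
  parser→cfg: cfg black — skip
parser black
lexer gray
  lexer→parser: parser black — skip
  lexer→ast: ast black — skip
  lexer→sched: sched black — skip
  lexer→io: io black — skip
lexer black
Every edge goes to a white or black vertex — no back edge, so the graph is acyclic.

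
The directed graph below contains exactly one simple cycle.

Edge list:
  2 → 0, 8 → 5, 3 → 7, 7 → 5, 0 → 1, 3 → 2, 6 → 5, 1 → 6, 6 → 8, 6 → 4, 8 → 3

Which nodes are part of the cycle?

0, 1, 2, 3, 6, 8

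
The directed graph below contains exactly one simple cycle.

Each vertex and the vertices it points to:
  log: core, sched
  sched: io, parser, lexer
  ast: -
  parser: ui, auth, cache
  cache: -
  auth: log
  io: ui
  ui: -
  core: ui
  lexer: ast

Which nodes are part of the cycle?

DFS with gray/black marking from log:
log gray
  core gray
    ui gray
    ui black
  core black
  sched gray
    io gray
      io→ui: ui black — skip
    io black
    parser gray
      parser→ui: ui black — skip
      auth gray
        auth→log: log is gray → back edge
Back edge closes the cycle log → sched → parser → auth → log; its vertices are {log, auth, sched, parser}.

log, auth, sched, parser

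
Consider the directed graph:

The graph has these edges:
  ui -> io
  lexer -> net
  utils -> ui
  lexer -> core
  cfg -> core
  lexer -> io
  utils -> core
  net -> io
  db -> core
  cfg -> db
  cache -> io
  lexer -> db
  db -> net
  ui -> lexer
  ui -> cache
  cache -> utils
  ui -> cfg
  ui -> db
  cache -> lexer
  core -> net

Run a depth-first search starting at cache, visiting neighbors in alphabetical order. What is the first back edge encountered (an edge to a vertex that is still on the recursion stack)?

DFS from cache (visiting neighbors in alphabetical order); mark gray on enter, black on exit:
cache gray
  io gray
  io black
  lexer gray
    core gray
      net gray
        net→io: io black — skip
      net black
    core black
    db gray
      db→core: core black — skip
      db→net: net black — skip
    db black
    lexer→io: io black — skip
    lexer→net: net black — skip
  lexer black
  utils gray
    utils→core: core black — skip
    ui gray
      ui→cache: cache is gray → back edge
First back edge: ui → cache.

ui->cache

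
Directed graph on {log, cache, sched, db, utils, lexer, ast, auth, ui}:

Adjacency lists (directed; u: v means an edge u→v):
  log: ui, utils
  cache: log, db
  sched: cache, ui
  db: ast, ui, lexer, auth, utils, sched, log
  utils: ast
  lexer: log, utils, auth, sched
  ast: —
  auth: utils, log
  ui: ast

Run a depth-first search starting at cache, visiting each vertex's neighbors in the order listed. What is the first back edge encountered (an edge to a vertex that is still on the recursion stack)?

DFS from cache (visiting each vertex's neighbors in the order listed); mark gray on enter, black on exit:
cache gray
  log gray
    ui gray
      ast gray
      ast black
    ui black
    utils gray
      utils→ast: ast black — skip
    utils black
  log black
  db gray
    db→ast: ast black — skip
    db→ui: ui black — skip
    lexer gray
      lexer→log: log black — skip
      lexer→utils: utils black — skip
      auth gray
        auth→utils: utils black — skip
        auth→log: log black — skip
      auth black
      sched gray
        sched→cache: cache is gray → back edge
First back edge: sched → cache.

sched->cache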